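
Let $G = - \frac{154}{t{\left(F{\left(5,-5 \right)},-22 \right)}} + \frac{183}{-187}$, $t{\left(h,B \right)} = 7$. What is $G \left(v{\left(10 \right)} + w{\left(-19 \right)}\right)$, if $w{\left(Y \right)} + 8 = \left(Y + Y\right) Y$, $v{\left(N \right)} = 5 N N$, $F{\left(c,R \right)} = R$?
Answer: $- \frac{5216558}{187} \approx -27896.0$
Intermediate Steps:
$v{\left(N \right)} = 5 N^{2}$
$G = - \frac{4297}{187}$ ($G = - \frac{154}{7} + \frac{183}{-187} = \left(-154\right) \frac{1}{7} + 183 \left(- \frac{1}{187}\right) = -22 - \frac{183}{187} = - \frac{4297}{187} \approx -22.979$)
$w{\left(Y \right)} = -8 + 2 Y^{2}$ ($w{\left(Y \right)} = -8 + \left(Y + Y\right) Y = -8 + 2 Y Y = -8 + 2 Y^{2}$)
$G \left(v{\left(10 \right)} + w{\left(-19 \right)}\right) = - \frac{4297 \left(5 \cdot 10^{2} - \left(8 - 2 \left(-19\right)^{2}\right)\right)}{187} = - \frac{4297 \left(5 \cdot 100 + \left(-8 + 2 \cdot 361\right)\right)}{187} = - \frac{4297 \left(500 + \left(-8 + 722\right)\right)}{187} = - \frac{4297 \left(500 + 714\right)}{187} = \left(- \frac{4297}{187}\right) 1214 = - \frac{5216558}{187}$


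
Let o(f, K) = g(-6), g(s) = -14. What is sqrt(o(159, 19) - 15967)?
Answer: I*sqrt(15981) ≈ 126.42*I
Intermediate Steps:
o(f, K) = -14
sqrt(o(159, 19) - 15967) = sqrt(-14 - 15967) = sqrt(-15981) = I*sqrt(15981)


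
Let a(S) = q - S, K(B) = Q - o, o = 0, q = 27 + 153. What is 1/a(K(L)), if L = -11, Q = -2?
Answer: 1/182 ≈ 0.0054945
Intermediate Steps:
q = 180
K(B) = -2 (K(B) = -2 - 1*0 = -2 + 0 = -2)
a(S) = 180 - S
1/a(K(L)) = 1/(180 - 1*(-2)) = 1/(180 + 2) = 1/182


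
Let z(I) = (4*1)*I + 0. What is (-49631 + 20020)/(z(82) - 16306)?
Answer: 29611/15978 ≈ 1.8532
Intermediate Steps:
z(I) = 4*I (z(I) = 4*I + 0 = 4*I)
(-49631 + 20020)/(z(82) - 16306) = (-49631 + 20020)/(4*82 - 16306) = -29611/(328 - 16306) = -29611/(-15978) = -29611*(-1/15978) = 29611/15978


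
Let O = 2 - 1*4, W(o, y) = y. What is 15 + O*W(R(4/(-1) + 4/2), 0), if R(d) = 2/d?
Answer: 15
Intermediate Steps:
O = -2 (O = 2 - 4 = -2)
15 + O*W(R(4/(-1) + 4/2), 0) = 15 - 2*0 = 15 + 0 = 15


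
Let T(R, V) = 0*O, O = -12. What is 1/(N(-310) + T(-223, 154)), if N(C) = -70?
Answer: -1/70 ≈ -0.014286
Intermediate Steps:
T(R, V) = 0 (T(R, V) = 0*(-12) = 0)
1/(N(-310) + T(-223, 154)) = 1/(-70 + 0) = 1/(-70) = -1/70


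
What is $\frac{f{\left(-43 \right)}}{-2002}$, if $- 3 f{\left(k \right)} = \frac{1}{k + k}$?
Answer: $- \frac{1}{516516} \approx -1.936 \cdot 10^{-6}$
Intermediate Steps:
$f{\left(k \right)} = - \frac{1}{6 k}$ ($f{\left(k \right)} = - \frac{1}{3 \left(k + k\right)} = - \frac{1}{3 \cdot 2 k} = - \frac{\frac{1}{2} \frac{1}{k}}{3} = - \frac{1}{6 k}$)
$\frac{f{\left(-43 \right)}}{-2002} = \frac{\left(- \frac{1}{6}\right) \frac{1}{-43}}{-2002} = \left(- \frac{1}{6}\right) \left(- \frac{1}{43}\right) \left(- \frac{1}{2002}\right) = \frac{1}{258} \left(- \frac{1}{2002}\right) = - \frac{1}{516516}$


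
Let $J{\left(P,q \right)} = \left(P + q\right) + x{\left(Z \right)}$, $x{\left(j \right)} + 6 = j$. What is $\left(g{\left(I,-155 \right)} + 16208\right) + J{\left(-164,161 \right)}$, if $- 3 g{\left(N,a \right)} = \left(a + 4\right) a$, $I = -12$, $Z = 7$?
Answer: $\frac{25213}{3} \approx 8404.3$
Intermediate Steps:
$x{\left(j \right)} = -6 + j$
$g{\left(N,a \right)} = - \frac{a \left(4 + a\right)}{3}$ ($g{\left(N,a \right)} = - \frac{\left(a + 4\right) a}{3} = - \frac{\left(4 + a\right) a}{3} = - \frac{a \left(4 + a\right)}{3}$)
$J{\left(P,q \right)} = 1 + P + q$ ($J{\left(P,q \right)} = \left(P + q\right) + \left(-6 + 7\right) = \left(P + q\right) + 1 = 1 + P + q$)
$\left(g{\left(I,-155 \right)} + 16208\right) + J{\left(-164,161 \right)} = \left(\left(- \frac{1}{3}\right) \left(-155\right) \left(4 - 155\right) + 16208\right) + \left(1 - 164 + 161\right) = \left(\left(- \frac{1}{3}\right) \left(-155\right) \left(-151\right) + 16208\right) - 2 = \left(- \frac{23405}{3} + 16208\right) - 2 = \frac{25219}{3} - 2 = \frac{25213}{3}$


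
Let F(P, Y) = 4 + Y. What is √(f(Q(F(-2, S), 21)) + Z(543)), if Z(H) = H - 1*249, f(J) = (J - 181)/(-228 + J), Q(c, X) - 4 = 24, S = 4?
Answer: √117906/20 ≈ 17.169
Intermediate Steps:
Q(c, X) = 28 (Q(c, X) = 4 + 24 = 28)
f(J) = (-181 + J)/(-228 + J)
Z(H) = -249 + H (Z(H) = H - 249 = -249 + H)
√(f(Q(F(-2, S), 21)) + Z(543)) = √((-181 + 28)/(-228 + 28) + (-249 + 543)) = √(-153/(-200) + 294) = √(-1/200*(-153) + 294) = √(153/200 + 294) = √(58953/200) = √117906/20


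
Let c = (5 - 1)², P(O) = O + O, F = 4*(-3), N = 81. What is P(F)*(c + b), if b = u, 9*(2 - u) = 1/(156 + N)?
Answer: -307144/711 ≈ -431.99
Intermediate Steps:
F = -12
P(O) = 2*O
u = 4265/2133 (u = 2 - 1/(9*(156 + 81)) = 2 - ⅑/237 = 2 - ⅑*1/237 = 2 - 1/2133 = 4265/2133 ≈ 1.9995)
c = 16 (c = 4² = 16)
b = 4265/2133 ≈ 1.9995
P(F)*(c + b) = (2*(-12))*(16 + 4265/2133) = -24*38393/2133 = -307144/711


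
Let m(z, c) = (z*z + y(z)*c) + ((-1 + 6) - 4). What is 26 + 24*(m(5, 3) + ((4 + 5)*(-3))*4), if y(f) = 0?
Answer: -1942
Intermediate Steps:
m(z, c) = 1 + z**2 (m(z, c) = (z*z + 0*c) + ((-1 + 6) - 4) = (z**2 + 0) + (5 - 4) = z**2 + 1 = 1 + z**2)
26 + 24*(m(5, 3) + ((4 + 5)*(-3))*4) = 26 + 24*((1 + 5**2) + ((4 + 5)*(-3))*4) = 26 + 24*((1 + 25) + (9*(-3))*4) = 26 + 24*(26 - 27*4) = 26 + 24*(26 - 108) = 26 + 24*(-82) = 26 - 1968 = -1942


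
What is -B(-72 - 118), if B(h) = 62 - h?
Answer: -252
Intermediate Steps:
-B(-72 - 118) = -(62 - (-72 - 118)) = -(62 - 1*(-190)) = -(62 + 190) = -1*252 = -252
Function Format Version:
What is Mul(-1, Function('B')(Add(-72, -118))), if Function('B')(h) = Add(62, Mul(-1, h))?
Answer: -252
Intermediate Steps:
Mul(-1, Function('B')(Add(-72, -118))) = Mul(-1, Add(62, Mul(-1, Add(-72, -118)))) = Mul(-1, Add(62, Mul(-1, -190))) = Mul(-1, Add(62, 190)) = Mul(-1, 252) = -252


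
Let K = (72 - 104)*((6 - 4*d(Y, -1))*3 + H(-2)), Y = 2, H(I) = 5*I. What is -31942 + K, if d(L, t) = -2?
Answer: -32966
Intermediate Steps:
K = -1024 (K = (72 - 104)*((6 - 4*(-2))*3 + 5*(-2)) = -32*((6 + 8)*3 - 10) = -32*(14*3 - 10) = -32*(42 - 10) = -32*32 = -1024)
-31942 + K = -31942 - 1024 = -32966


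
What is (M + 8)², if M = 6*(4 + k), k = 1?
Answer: 1444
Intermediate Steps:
M = 30 (M = 6*(4 + 1) = 6*5 = 30)
(M + 8)² = (30 + 8)² = 38² = 1444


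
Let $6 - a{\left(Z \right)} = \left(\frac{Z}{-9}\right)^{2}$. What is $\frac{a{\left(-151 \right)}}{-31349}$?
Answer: $\frac{22315}{2539269} \approx 0.008788$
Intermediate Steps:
$a{\left(Z \right)} = 6 - \frac{Z^{2}}{81}$ ($a{\left(Z \right)} = 6 - \left(\frac{Z}{-9}\right)^{2} = 6 - \left(Z \left(- \frac{1}{9}\right)\right)^{2} = 6 - \left(- \frac{Z}{9}\right)^{2} = 6 - \frac{Z^{2}}{81}$)
$\frac{a{\left(-151 \right)}}{-31349} = \frac{6 - \frac{\left(-151\right)^{2}}{81}}{-31349} = \left(6 - \frac{22801}{81}\right) \left(- \frac{1}{31349}\right) = \left(- \frac{22315}{81}\right) \left(- \frac{1}{31349}\right) = \frac{22315}{2539269}$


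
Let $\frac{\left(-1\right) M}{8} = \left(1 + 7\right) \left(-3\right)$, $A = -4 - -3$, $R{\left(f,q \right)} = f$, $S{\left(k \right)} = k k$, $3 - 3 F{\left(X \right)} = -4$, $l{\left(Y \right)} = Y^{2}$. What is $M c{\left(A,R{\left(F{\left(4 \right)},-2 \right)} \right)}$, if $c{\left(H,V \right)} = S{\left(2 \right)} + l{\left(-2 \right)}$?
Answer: $1536$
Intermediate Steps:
$F{\left(X \right)} = \frac{7}{3}$ ($F{\left(X \right)} = 1 - - \frac{4}{3} = 1 + \frac{4}{3} = \frac{7}{3}$)
$S{\left(k \right)} = k^{2}$
$A = -1$ ($A = -4 + 3 = -1$)
$c{\left(H,V \right)} = 8$ ($c{\left(H,V \right)} = 2^{2} + \left(-2\right)^{2} = 4 + 4 = 8$)
$M = 192$ ($M = - 8 \left(1 + 7\right) \left(-3\right) = - 8 \cdot 8 \left(-3\right) = \left(-8\right) \left(-24\right) = 192$)
$M c{\left(A,R{\left(F{\left(4 \right)},-2 \right)} \right)} = 192 \cdot 8 = 1536$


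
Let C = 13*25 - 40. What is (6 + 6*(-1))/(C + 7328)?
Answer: 0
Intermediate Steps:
C = 285 (C = 325 - 40 = 285)
(6 + 6*(-1))/(C + 7328) = (6 + 6*(-1))/(285 + 7328) = (6 - 6)/7613 = (1/7613)*0 = 0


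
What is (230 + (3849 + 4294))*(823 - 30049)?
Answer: -244709298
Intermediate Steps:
(230 + (3849 + 4294))*(823 - 30049) = (230 + 8143)*(-29226) = 8373*(-29226) = -244709298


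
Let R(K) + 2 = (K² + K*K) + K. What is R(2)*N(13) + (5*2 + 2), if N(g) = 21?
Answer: 180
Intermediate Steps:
R(K) = -2 + K + 2*K² (R(K) = -2 + ((K² + K*K) + K) = -2 + ((K² + K²) + K) = -2 + (2*K² + K) = -2 + (K + 2*K²) = -2 + K + 2*K²)
R(2)*N(13) + (5*2 + 2) = (-2 + 2 + 2*2²)*21 + (5*2 + 2) = (-2 + 2 + 2*4)*21 + (10 + 2) = (-2 + 2 + 8)*21 + 12 = 8*21 + 12 = 168 + 12 = 180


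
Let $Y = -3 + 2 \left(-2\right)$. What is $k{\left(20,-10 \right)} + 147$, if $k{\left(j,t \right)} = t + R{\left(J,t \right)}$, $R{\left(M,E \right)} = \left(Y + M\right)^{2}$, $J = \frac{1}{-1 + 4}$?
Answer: $\frac{1633}{9} \approx 181.44$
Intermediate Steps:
$J = \frac{1}{3} \approx 0.33333$
$Y = -7$ ($Y = -3 - 4 = -7$)
$R{\left(M,E \right)} = \left(-7 + M\right)^{2}$
$k{\left(j,t \right)} = \frac{400}{9} + t$ ($k{\left(j,t \right)} = t + \left(-7 + \frac{1}{3}\right)^{2} = t + \left(- \frac{20}{3}\right)^{2} = t + \frac{400}{9} = \frac{400}{9} + t$)
$k{\left(20,-10 \right)} + 147 = \left(\frac{400}{9} - 10\right) + 147 = \frac{310}{9} + 147 = \frac{1633}{9}$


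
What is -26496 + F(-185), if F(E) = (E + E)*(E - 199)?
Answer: 115584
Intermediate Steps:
F(E) = 2*E*(-199 + E) (F(E) = (2*E)*(-199 + E) = 2*E*(-199 + E))
-26496 + F(-185) = -26496 + 2*(-185)*(-199 - 185) = -26496 + 2*(-185)*(-384) = -26496 + 142080 = 115584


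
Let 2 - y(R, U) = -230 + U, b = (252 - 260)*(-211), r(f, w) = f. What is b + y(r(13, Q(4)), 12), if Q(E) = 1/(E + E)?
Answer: 1908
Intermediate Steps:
Q(E) = 1/(2*E)
b = 1688 (b = -8*(-211) = 1688)
y(R, U) = 232 - U (y(R, U) = 2 - (-230 + U) = 2 + (230 - U) = 232 - U)
b + y(r(13, Q(4)), 12) = 1688 + (232 - 1*12) = 1688 + (232 - 12) = 1688 + 220 = 1908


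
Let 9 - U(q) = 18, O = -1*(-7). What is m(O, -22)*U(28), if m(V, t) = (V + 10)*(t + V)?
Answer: 2295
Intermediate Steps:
O = 7
m(V, t) = (10 + V)*(V + t)
U(q) = -9 (U(q) = 9 - 1*18 = 9 - 18 = -9)
m(O, -22)*U(28) = (7² + 10*7 + 10*(-22) + 7*(-22))*(-9) = (49 + 70 - 220 - 154)*(-9) = -255*(-9) = 2295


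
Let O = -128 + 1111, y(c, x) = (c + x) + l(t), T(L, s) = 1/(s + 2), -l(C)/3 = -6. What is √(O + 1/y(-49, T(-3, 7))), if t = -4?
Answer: √75967670/278 ≈ 31.352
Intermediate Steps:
l(C) = 18 (l(C) = -3*(-6) = 18)
T(L, s) = 1/(2 + s)
y(c, x) = 18 + c + x (y(c, x) = (c + x) + 18 = 18 + c + x)
O = 983
√(O + 1/y(-49, T(-3, 7))) = √(983 + 1/(18 - 49 + 1/(2 + 7))) = √(983 + 1/(18 - 49 + 1/9)) = √(983 + 1/(18 - 49 + ⅑)) = √(983 + 1/(-278/9)) = √(983 - 9/278) = √(273265/278) = √75967670/278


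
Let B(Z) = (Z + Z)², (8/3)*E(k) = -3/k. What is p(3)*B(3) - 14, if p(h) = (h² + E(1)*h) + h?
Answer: 593/2 ≈ 296.50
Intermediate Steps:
E(k) = -9/(8*k) (E(k) = 3*(-3/k)/8 = -9/(8*k))
B(Z) = 4*Z² (B(Z) = (2*Z)² = 4*Z²)
p(h) = h² - h/8 (p(h) = (h² + (-9/8/1)*h) + h = (h² + (-9/8*1)*h) + h = (h² - 9*h/8) + h = h² - h/8)
p(3)*B(3) - 14 = (3*(-⅛ + 3))*(4*3²) - 14 = (3*(23/8))*(4*9) - 14 = (69/8)*36 - 14 = 621/2 - 14 = 593/2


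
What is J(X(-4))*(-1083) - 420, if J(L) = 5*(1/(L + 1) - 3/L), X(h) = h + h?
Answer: -93915/56 ≈ -1677.1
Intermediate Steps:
X(h) = 2*h
J(L) = -15/L + 5/(1 + L) (J(L) = 5*(1/(1 + L) - 3/L) = -15/L + 5/(1 + L))
J(X(-4))*(-1083) - 420 = (5*(-3 - 4*(-4))/(((2*(-4)))*(1 + 2*(-4))))*(-1083) - 420 = (5*(-3 - 2*(-8))/(-8*(1 - 8)))*(-1083) - 420 = (5*(-1/8)*(-3 + 16)/(-7))*(-1083) - 420 = (5*(-1/8)*(-1/7)*13)*(-1083) - 420 = (65/56)*(-1083) - 420 = -70395/56 - 420 = -93915/56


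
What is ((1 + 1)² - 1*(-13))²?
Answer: 289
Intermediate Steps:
((1 + 1)² - 1*(-13))² = (2² + 13)² = (4 + 13)² = 17² = 289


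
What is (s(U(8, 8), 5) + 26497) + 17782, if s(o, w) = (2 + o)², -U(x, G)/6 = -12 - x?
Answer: 59163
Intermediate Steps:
U(x, G) = 72 + 6*x (U(x, G) = -6*(-12 - x) = 72 + 6*x)
(s(U(8, 8), 5) + 26497) + 17782 = ((2 + (72 + 6*8))² + 26497) + 17782 = ((2 + (72 + 48))² + 26497) + 17782 = ((2 + 120)² + 26497) + 17782 = (122² + 26497) + 17782 = (14884 + 26497) + 17782 = 41381 + 17782 = 59163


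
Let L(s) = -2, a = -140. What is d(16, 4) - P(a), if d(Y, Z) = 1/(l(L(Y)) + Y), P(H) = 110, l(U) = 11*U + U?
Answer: -881/8 ≈ -110.13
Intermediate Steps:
l(U) = 12*U
d(Y, Z) = 1/(-24 + Y) (d(Y, Z) = 1/(12*(-2) + Y) = 1/(-24 + Y))
d(16, 4) - P(a) = 1/(-24 + 16) - 1*110 = 1/(-8) - 110 = -⅛ - 110 = -881/8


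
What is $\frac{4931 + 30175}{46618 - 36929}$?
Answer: $\frac{35106}{9689} \approx 3.6233$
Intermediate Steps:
$\frac{4931 + 30175}{46618 - 36929} = \frac{35106}{9689}$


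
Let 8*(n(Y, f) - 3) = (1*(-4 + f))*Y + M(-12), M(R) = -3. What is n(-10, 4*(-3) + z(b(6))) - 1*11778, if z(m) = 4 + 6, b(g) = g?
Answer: -94143/8 ≈ -11768.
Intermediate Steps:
z(m) = 10
n(Y, f) = 21/8 + Y*(-4 + f)/8 (n(Y, f) = 3 + ((1*(-4 + f))*Y - 3)/8 = 3 + ((-4 + f)*Y - 3)/8 = 3 + (Y*(-4 + f) - 3)/8 = 3 + (-3 + Y*(-4 + f))/8 = 3 + (-3/8 + Y*(-4 + f)/8) = 21/8 + Y*(-4 + f)/8)
n(-10, 4*(-3) + z(b(6))) - 1*11778 = (21/8 - ½*(-10) + (⅛)*(-10)*(4*(-3) + 10)) - 1*11778 = (21/8 + 5 + (⅛)*(-10)*(-12 + 10)) - 11778 = (21/8 + 5 + (⅛)*(-10)*(-2)) - 11778 = (21/8 + 5 + 5/2) - 11778 = 81/8 - 11778 = -94143/8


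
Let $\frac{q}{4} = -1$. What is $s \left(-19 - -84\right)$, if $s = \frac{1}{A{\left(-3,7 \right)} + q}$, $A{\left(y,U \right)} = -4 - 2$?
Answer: $- \frac{13}{2} \approx -6.5$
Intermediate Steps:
$A{\left(y,U \right)} = -6$
$q = -4$ ($q = 4 \left(-1\right) = -4$)
$s = - \frac{1}{10}$ ($s = \frac{1}{-6 - 4} = \frac{1}{-10} = - \frac{1}{10} \approx -0.1$)
$s \left(-19 - -84\right) = - \frac{-19 - -84}{10} = - \frac{-19 + 84}{10} = \left(- \frac{1}{10}\right) 65 = - \frac{13}{2}$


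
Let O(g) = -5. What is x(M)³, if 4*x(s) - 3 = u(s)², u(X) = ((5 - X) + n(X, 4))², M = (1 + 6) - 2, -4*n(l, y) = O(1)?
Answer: 2703045457/1073741824 ≈ 2.5174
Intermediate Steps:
n(l, y) = 5/4 (n(l, y) = -¼*(-5) = 5/4)
M = 5 (M = 7 - 2 = 5)
u(X) = (25/4 - X)² (u(X) = ((5 - X) + 5/4)² = (25/4 - X)²)
x(s) = ¾ + (-25 + 4*s)⁴/1024 (x(s) = ¾ + ((-25 + 4*s)²/16)²/4 = ¾ + ((-25 + 4*s)⁴/256)/4 = ¾ + (-25 + 4*s)⁴/1024)
x(M)³ = (¾ + (-25 + 4*5)⁴/1024)³ = (¾ + (-25 + 20)⁴/1024)³ = (¾ + (1/1024)*(-5)⁴)³ = (¾ + (1/1024)*625)³ = (¾ + 625/1024)³ = (1393/1024)³ = 2703045457/1073741824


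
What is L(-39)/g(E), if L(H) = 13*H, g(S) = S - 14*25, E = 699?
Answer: -507/349 ≈ -1.4527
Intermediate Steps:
g(S) = -350 + S (g(S) = S - 350 = -350 + S)
L(-39)/g(E) = (13*(-39))/(-350 + 699) = -507/349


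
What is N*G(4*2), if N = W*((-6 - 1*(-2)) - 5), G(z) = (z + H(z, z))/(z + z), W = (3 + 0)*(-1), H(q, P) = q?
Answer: 27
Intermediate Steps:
W = -3 (W = 3*(-1) = -3)
G(z) = 1 (G(z) = (z + z)/(z + z) = (2*z)/((2*z)) = (2*z)*(1/(2*z)) = 1)
N = 27 (N = -3*((-6 - 1*(-2)) - 5) = -3*((-6 + 2) - 5) = -3*(-4 - 5) = -3*(-9) = 27)
N*G(4*2) = 27*1 = 27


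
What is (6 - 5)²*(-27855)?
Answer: -27855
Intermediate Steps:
(6 - 5)²*(-27855) = 1²*(-27855) = 1*(-27855) = -27855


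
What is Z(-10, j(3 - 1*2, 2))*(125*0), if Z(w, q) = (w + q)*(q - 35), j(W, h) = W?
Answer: 0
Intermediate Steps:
Z(w, q) = (-35 + q)*(q + w) (Z(w, q) = (q + w)*(-35 + q) = (-35 + q)*(q + w))
Z(-10, j(3 - 1*2, 2))*(125*0) = ((3 - 1*2)**2 - 35*(3 - 1*2) - 35*(-10) + (3 - 1*2)*(-10))*(125*0) = ((3 - 2)**2 - 35*(3 - 2) + 350 + (3 - 2)*(-10))*0 = (1**2 - 35*1 + 350 + 1*(-10))*0 = (1 - 35 + 350 - 10)*0 = 306*0 = 0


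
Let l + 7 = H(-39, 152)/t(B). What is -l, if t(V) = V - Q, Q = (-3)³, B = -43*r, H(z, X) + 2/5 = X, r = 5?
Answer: 3669/470 ≈ 7.8064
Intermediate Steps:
H(z, X) = -⅖ + X
B = -215 (B = -43*5 = -215)
Q = -27
t(V) = 27 + V (t(V) = V - 1*(-27) = V + 27 = 27 + V)
l = -3669/470 (l = -7 + (-⅖ + 152)/(27 - 215) = -7 + (758/5)/(-188) = -7 + (758/5)*(-1/188) = -7 - 379/470 = -3669/470 ≈ -7.8064)
-l = -1*(-3669/470) = 3669/470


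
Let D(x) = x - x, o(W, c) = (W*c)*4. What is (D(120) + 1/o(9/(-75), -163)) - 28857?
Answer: -56444267/1956 ≈ -28857.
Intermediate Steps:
o(W, c) = 4*W*c
D(x) = 0
(D(120) + 1/o(9/(-75), -163)) - 28857 = (0 + 1/(4*(9/(-75))*(-163))) - 28857 = (0 + 1/(4*(9*(-1/75))*(-163))) - 28857 = (0 + 1/(4*(-3/25)*(-163))) - 28857 = (0 + 1/(1956/25)) - 28857 = (0 + 25/1956) - 28857 = 25/1956 - 28857 = -56444267/1956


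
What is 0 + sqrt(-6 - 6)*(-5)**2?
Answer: 50*I*sqrt(3) ≈ 86.603*I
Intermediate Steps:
0 + sqrt(-6 - 6)*(-5)**2 = 0 + sqrt(-12)*25 = 0 + (2*I*sqrt(3))*25 = 0 + 50*I*sqrt(3) = 50*I*sqrt(3)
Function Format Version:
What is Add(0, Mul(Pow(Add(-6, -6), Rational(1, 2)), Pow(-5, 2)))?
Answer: Mul(50, I, Pow(3, Rational(1, 2))) ≈ Mul(86.603, I)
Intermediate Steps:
Add(0, Mul(Pow(Add(-6, -6), Rational(1, 2)), Pow(-5, 2))) = Add(0, Mul(Pow(-12, Rational(1, 2)), 25)) = Add(0, Mul(Mul(2, I, Pow(3, Rational(1, 2))), 25)) = Add(0, Mul(50, I, Pow(3, Rational(1, 2)))) = Mul(50, I, Pow(3, Rational(1, 2)))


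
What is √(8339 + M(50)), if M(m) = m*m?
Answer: √10839 ≈ 104.11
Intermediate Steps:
M(m) = m²
√(8339 + M(50)) = √(8339 + 50²) = √(8339 + 2500) = √10839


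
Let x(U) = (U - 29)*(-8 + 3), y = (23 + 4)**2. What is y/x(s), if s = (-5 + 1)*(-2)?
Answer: 243/35 ≈ 6.9429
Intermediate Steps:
s = 8 (s = -4*(-2) = 8)
y = 729 (y = 27**2 = 729)
x(U) = 145 - 5*U (x(U) = (-29 + U)*(-5) = 145 - 5*U)
y/x(s) = 729/(145 - 5*8) = 729/(145 - 40) = 729/105 = 729*(1/105) = 243/35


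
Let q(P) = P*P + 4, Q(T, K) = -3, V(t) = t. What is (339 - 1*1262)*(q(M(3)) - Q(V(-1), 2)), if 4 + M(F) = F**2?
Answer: -29536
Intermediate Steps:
M(F) = -4 + F**2
q(P) = 4 + P**2 (q(P) = P**2 + 4 = 4 + P**2)
(339 - 1*1262)*(q(M(3)) - Q(V(-1), 2)) = (339 - 1*1262)*((4 + (-4 + 3**2)**2) - 1*(-3)) = (339 - 1262)*((4 + (-4 + 9)**2) + 3) = -923*((4 + 5**2) + 3) = -923*((4 + 25) + 3) = -923*(29 + 3) = -923*32 = -29536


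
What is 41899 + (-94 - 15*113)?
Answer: 40110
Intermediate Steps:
41899 + (-94 - 15*113) = 41899 + (-94 - 1695) = 41899 - 1789 = 40110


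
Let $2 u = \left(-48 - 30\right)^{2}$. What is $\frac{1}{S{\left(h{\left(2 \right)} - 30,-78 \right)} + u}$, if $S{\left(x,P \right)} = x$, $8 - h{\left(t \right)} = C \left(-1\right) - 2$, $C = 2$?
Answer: $\frac{1}{3024} \approx 0.00033069$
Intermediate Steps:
$h{\left(t \right)} = 12$ ($h{\left(t \right)} = 8 - \left(2 \left(-1\right) - 2\right) = 8 - \left(-2 - 2\right) = 8 - -4 = 8 + 4 = 12$)
$u = 3042$ ($u = \frac{\left(-48 - 30\right)^{2}}{2} = \frac{\left(-78\right)^{2}}{2} = \frac{1}{2} \cdot 6084 = 3042$)
$\frac{1}{S{\left(h{\left(2 \right)} - 30,-78 \right)} + u} = \frac{1}{\left(12 - 30\right) + 3042} = \frac{1}{-18 + 3042} = \frac{1}{3024}$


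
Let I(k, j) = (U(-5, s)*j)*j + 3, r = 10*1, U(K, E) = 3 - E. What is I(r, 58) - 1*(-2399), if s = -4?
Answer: 25950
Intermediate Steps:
r = 10
I(k, j) = 3 + 7*j² (I(k, j) = ((3 - 1*(-4))*j)*j + 3 = ((3 + 4)*j)*j + 3 = (7*j)*j + 3 = 7*j² + 3 = 3 + 7*j²)
I(r, 58) - 1*(-2399) = (3 + 7*58²) - 1*(-2399) = (3 + 7*3364) + 2399 = (3 + 23548) + 2399 = 23551 + 2399 = 25950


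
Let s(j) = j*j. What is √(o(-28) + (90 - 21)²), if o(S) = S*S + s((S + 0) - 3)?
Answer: √6506 ≈ 80.660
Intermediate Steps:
s(j) = j²
o(S) = S² + (-3 + S)² (o(S) = S*S + ((S + 0) - 3)² = S² + (S - 3)² = S² + (-3 + S)²)
√(o(-28) + (90 - 21)²) = √(((-28)² + (-3 - 28)²) + (90 - 21)²) = √((784 + (-31)²) + 69²) = √((784 + 961) + 4761) = √(1745 + 4761) = √6506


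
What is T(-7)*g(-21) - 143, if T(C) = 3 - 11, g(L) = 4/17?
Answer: -2463/17 ≈ -144.88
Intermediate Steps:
g(L) = 4/17 (g(L) = 4*(1/17) = 4/17)
T(C) = -8
T(-7)*g(-21) - 143 = -8*4/17 - 143 = -32/17 - 143 = -2463/17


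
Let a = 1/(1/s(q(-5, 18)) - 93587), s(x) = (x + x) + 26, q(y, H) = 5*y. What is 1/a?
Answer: -2246089/24 ≈ -93587.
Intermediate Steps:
s(x) = 26 + 2*x (s(x) = 2*x + 26 = 26 + 2*x)
a = -24/2246089 (a = 1/(1/(26 + 2*(5*(-5))) - 93587) = 1/(1/(26 + 2*(-25)) - 93587) = 1/(1/(26 - 50) - 93587) = 1/(1/(-24) - 93587) = 1/(-1/24 - 93587) = 1/(-2246089/24) = -24/2246089 ≈ -1.0685e-5)
1/a = 1/(-24/2246089) = -2246089/24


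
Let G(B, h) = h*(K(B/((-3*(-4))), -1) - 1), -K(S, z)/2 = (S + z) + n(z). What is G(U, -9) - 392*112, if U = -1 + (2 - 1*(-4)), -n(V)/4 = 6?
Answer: -88675/2 ≈ -44338.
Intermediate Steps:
n(V) = -24 (n(V) = -4*6 = -24)
U = 5 (U = -1 + (2 + 4) = -1 + 6 = 5)
K(S, z) = 48 - 2*S - 2*z (K(S, z) = -2*((S + z) - 24) = -2*(-24 + S + z) = 48 - 2*S - 2*z)
G(B, h) = h*(49 - B/6) (G(B, h) = h*((48 - 2*B/((-3*(-4))) - 2*(-1)) - 1) = h*((48 - 2*B/12 + 2) - 1) = h*((48 - B/6 + 2) - 1) = h*((50 - B/6) - 1) = h*(49 - B/6))
G(U, -9) - 392*112 = (⅙)*(-9)*(294 - 1*5) - 392*112 = (⅙)*(-9)*(294 - 5) - 43904 = (⅙)*(-9)*289 - 43904 = -867/2 - 43904 = -88675/2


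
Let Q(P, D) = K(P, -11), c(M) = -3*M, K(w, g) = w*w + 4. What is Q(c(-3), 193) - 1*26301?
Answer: -26216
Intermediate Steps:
K(w, g) = 4 + w² (K(w, g) = w² + 4 = 4 + w²)
Q(P, D) = 4 + P²
Q(c(-3), 193) - 1*26301 = (4 + (-3*(-3))²) - 1*26301 = (4 + 9²) - 26301 = (4 + 81) - 26301 = 85 - 26301 = -26216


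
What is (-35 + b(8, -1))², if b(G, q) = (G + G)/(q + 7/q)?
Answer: 1369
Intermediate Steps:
b(G, q) = 2*G/(q + 7/q) (b(G, q) = (2*G)/(q + 7/q) = 2*G/(q + 7/q))
(-35 + b(8, -1))² = (-35 + 2*8*(-1)/(7 + (-1)²))² = (-35 + 2*8*(-1)/(7 + 1))² = (-35 + 2*8*(-1)/8)² = (-35 + 2*8*(-1)*(⅛))² = (-35 - 2)² = (-37)² = 1369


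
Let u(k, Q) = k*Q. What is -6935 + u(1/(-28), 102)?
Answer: -97141/14 ≈ -6938.6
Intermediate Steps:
u(k, Q) = Q*k
-6935 + u(1/(-28), 102) = -6935 + 102/(-28) = -6935 + 102*(-1/28) = -6935 - 51/14 = -97141/14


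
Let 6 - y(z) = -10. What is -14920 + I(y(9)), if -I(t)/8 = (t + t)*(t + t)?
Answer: -23112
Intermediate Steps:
y(z) = 16 (y(z) = 6 - 1*(-10) = 6 + 10 = 16)
I(t) = -32*t**2 (I(t) = -8*(t + t)*(t + t) = -8*2*t*2*t = -32*t**2)
-14920 + I(y(9)) = -14920 - 32*16**2 = -14920 - 32*256 = -14920 - 8192 = -23112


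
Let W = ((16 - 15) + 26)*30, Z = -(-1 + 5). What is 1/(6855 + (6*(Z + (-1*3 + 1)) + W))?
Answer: 1/7629 ≈ 0.00013108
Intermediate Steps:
Z = -4 (Z = -1*4 = -4)
W = 810 (W = (1 + 26)*30 = 27*30 = 810)
1/(6855 + (6*(Z + (-1*3 + 1)) + W)) = 1/(6855 + (6*(-4 + (-1*3 + 1)) + 810)) = 1/(6855 + (6*(-4 + (-3 + 1)) + 810)) = 1/(6855 + (6*(-4 - 2) + 810)) = 1/(6855 + (6*(-6) + 810)) = 1/(6855 + (-36 + 810)) = 1/(6855 + 774) = 1/7629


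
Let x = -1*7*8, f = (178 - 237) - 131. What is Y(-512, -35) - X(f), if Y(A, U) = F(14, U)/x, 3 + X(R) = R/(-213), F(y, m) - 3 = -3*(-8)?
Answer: 19393/11928 ≈ 1.6258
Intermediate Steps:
F(y, m) = 27 (F(y, m) = 3 - 3*(-8) = 3 + 24 = 27)
f = -190 (f = -59 - 131 = -190)
x = -56 (x = -7*8 = -56)
X(R) = -3 - R/213 (X(R) = -3 + R/(-213) = -3 + R*(-1/213) = -3 - R/213)
Y(A, U) = -27/56 (Y(A, U) = 27/(-56) = 27*(-1/56) = -27/56)
Y(-512, -35) - X(f) = -27/56 - (-3 - 1/213*(-190)) = -27/56 - (-3 + 190/213) = -27/56 - 1*(-449/213) = -27/56 + 449/213 = 19393/11928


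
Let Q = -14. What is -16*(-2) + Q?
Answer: 18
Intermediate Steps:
-16*(-2) + Q = -16*(-2) - 14 = 32 - 14 = 18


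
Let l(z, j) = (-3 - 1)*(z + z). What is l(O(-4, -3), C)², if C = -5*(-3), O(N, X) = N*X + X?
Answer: 5184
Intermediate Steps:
O(N, X) = X + N*X
C = 15
l(z, j) = -8*z
l(O(-4, -3), C)² = (-(-24)*(1 - 4))² = (-(-24)*(-3))² = (-8*9)² = (-72)² = 5184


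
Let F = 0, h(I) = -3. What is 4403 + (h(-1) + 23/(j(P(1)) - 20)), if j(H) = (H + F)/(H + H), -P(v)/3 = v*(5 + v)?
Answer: 171554/39 ≈ 4398.8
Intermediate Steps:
P(v) = -3*v*(5 + v)
j(H) = ½ (j(H) = (H + 0)/(H + H) = H/((2*H)) = H*(1/(2*H)) = ½)
4403 + (h(-1) + 23/(j(P(1)) - 20)) = 4403 + (-3 + 23/(½ - 20)) = 4403 + (-3 + 23/(-39/2)) = 4403 + (-3 + 23*(-2/39)) = 4403 + (-3 - 46/39) = 4403 - 163/39 = 171554/39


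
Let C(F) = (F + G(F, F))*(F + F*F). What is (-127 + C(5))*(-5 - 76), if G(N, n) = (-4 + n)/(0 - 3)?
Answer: -1053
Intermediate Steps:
G(N, n) = 4/3 - n/3 (G(N, n) = (-4 + n)/(-3) = (-4 + n)*(-⅓) = 4/3 - n/3)
C(F) = (4/3 + 2*F/3)*(F + F²) (C(F) = (F + (4/3 - F/3))*(F + F*F) = (4/3 + 2*F/3)*(F + F²))
(-127 + C(5))*(-5 - 76) = (-127 + (⅔)*5*(2 + 5² + 3*5))*(-5 - 76) = (-127 + (⅔)*5*(2 + 25 + 15))*(-81) = (-127 + (⅔)*5*42)*(-81) = (-127 + 140)*(-81) = 13*(-81) = -1053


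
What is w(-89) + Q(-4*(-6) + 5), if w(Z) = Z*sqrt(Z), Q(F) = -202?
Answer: -202 - 89*I*sqrt(89) ≈ -202.0 - 839.62*I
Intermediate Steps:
w(Z) = Z**(3/2)
w(-89) + Q(-4*(-6) + 5) = (-89)**(3/2) - 202 = -89*I*sqrt(89) - 202 = -202 - 89*I*sqrt(89)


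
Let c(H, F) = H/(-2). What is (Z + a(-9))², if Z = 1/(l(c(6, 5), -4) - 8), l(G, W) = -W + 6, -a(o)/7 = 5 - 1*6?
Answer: 225/4 ≈ 56.250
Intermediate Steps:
a(o) = 7 (a(o) = -7*(5 - 1*6) = -7*(5 - 6) = -7*(-1) = 7)
c(H, F) = -H/2 (c(H, F) = H*(-½) = -H/2)
l(G, W) = 6 - W
Z = ½ (Z = 1/((6 - 1*(-4)) - 8) = 1/((6 + 4) - 8) = 1/(10 - 8) = 1/2 = ½ ≈ 0.50000)
(Z + a(-9))² = (½ + 7)² = (15/2)² = 225/4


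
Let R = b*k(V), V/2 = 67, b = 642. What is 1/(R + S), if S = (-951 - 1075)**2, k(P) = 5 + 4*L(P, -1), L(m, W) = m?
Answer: 1/4451998 ≈ 2.2462e-7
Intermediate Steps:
V = 134 (V = 2*67 = 134)
k(P) = 5 + 4*P
S = 4104676 (S = (-2026)**2 = 4104676)
R = 347322 (R = 642*(5 + 4*134) = 642*(5 + 536) = 642*541 = 347322)
1/(R + S) = 1/(347322 + 4104676) = 1/4451998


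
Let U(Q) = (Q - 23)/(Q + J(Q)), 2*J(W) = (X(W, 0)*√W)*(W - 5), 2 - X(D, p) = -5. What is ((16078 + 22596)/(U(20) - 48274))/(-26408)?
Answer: 25542190993415/841952988310275022 - 6091155*√5/1683905976620550044 ≈ 3.0337e-5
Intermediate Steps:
X(D, p) = 7 (X(D, p) = 2 - 1*(-5) = 2 + 5 = 7)
J(W) = 7*√W*(-5 + W)/2 (J(W) = ((7*√W)*(W - 5))/2 = ((7*√W)*(-5 + W))/2 = (7*√W*(-5 + W))/2 = 7*√W*(-5 + W)/2)
U(Q) = (-23 + Q)/(Q + 7*√Q*(-5 + Q)/2) (U(Q) = (Q - 23)/(Q + 7*√Q*(-5 + Q)/2) = (-23 + Q)/(Q + 7*√Q*(-5 + Q)/2))
((16078 + 22596)/(U(20) - 48274))/(-26408) = ((16078 + 22596)/(2*(-23 + 20)/(2*20 + 7*√20*(-5 + 20)) - 48274))/(-26408) = (38674/(2*(-3)/(40 + 7*(2*√5)*15) - 48274))*(-1/26408) = (38674/(2*(-3)/(40 + 210*√5) - 48274))*(-1/26408) = (38674/(-6/(40 + 210*√5) - 48274))*(-1/26408) = (38674/(-48274 - 6/(40 + 210*√5)))*(-1/26408) = -19337/(13204*(-48274 - 6/(40 + 210*√5)))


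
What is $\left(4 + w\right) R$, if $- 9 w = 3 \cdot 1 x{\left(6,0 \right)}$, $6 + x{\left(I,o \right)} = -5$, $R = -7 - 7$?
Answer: $- \frac{322}{3} \approx -107.33$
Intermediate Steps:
$R = -14$ ($R = -7 - 7 = -14$)
$x{\left(I,o \right)} = -11$ ($x{\left(I,o \right)} = -6 - 5 = -11$)
$w = \frac{11}{3}$ ($w = - \frac{3 \cdot 1 \left(-11\right)}{9} = - \frac{3 \left(-11\right)}{9} = \left(- \frac{1}{9}\right) \left(-33\right) = \frac{11}{3} \approx 3.6667$)
$\left(4 + w\right) R = \left(4 + \frac{11}{3}\right) \left(-14\right) = \frac{23}{3} \left(-14\right) = - \frac{322}{3}$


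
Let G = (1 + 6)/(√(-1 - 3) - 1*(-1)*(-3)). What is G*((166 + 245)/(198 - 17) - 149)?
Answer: 557718/2353 + 371812*I/2353 ≈ 237.02 + 158.02*I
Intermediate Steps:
G = 7*(-3 - 2*I)/13 (G = 7/(√(-4) + 1*(-3)) = 7/(2*I - 3) = 7/(-3 + 2*I) = ((-3 - 2*I)/13)*7 = 7*(-3 - 2*I)/13 ≈ -1.6154 - 1.0769*I)
G*((166 + 245)/(198 - 17) - 149) = (-21/13 - 14*I/13)*((166 + 245)/(198 - 17) - 149) = (-21/13 - 14*I/13)*(411/181 - 149) = (-21/13 - 14*I/13)*(-26558/181) = 557718/2353 + 371812*I/2353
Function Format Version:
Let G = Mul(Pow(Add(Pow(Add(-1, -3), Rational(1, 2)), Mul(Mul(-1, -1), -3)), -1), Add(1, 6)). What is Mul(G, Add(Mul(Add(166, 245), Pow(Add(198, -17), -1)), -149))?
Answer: Add(Rational(557718, 2353), Mul(Rational(371812, 2353), I)) ≈ Add(237.02, Mul(158.02, I))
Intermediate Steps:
G = Mul(Rational(7, 13), Add(-3, Mul(-2, I))) (G = Mul(Pow(Add(Pow(-4, Rational(1, 2)), Mul(1, -3)), -1), 7) = Mul(Pow(Add(Mul(2, I), -3), -1), 7) = Mul(Pow(Add(-3, Mul(2, I)), -1), 7) = Mul(Mul(Rational(1, 13), Add(-3, Mul(-2, I))), 7) = Mul(Rational(7, 13), Add(-3, Mul(-2, I))) ≈ Add(-1.6154, Mul(-1.0769, I)))
Mul(G, Add(Mul(Add(166, 245), Pow(Add(198, -17), -1)), -149)) = Mul(Add(Rational(-21, 13), Mul(Rational(-14, 13), I)), Add(Mul(Add(166, 245), Pow(Add(198, -17), -1)), -149)) = Mul(Add(Rational(-21, 13), Mul(Rational(-14, 13), I)), Add(Mul(411, Pow(181, -1)), -149)) = Mul(Add(Rational(-21, 13), Mul(Rational(-14, 13), I)), Add(Mul(411, Rational(1, 181)), -149)) = Mul(Add(Rational(-21, 13), Mul(Rational(-14, 13), I)), Add(Rational(411, 181), -149)) = Mul(Add(Rational(-21, 13), Mul(Rational(-14, 13), I)), Rational(-26558, 181)) = Add(Rational(557718, 2353), Mul(Rational(371812, 2353), I))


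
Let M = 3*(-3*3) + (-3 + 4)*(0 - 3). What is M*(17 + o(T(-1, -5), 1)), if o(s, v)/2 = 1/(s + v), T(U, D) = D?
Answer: -495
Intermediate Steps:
M = -30 (M = 3*(-9) + 1*(-3) = -27 - 3 = -30)
o(s, v) = 2/(s + v)
M*(17 + o(T(-1, -5), 1)) = -30*(17 + 2/(-5 + 1)) = -30*(17 + 2/(-4)) = -30*(17 + 2*(-¼)) = -30*(17 - ½) = -30*33/2 = -495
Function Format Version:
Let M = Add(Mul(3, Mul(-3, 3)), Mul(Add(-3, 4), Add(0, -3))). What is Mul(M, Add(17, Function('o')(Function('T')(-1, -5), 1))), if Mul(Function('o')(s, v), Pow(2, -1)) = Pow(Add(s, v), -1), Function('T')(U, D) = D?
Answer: -495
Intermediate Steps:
M = -30 (M = Add(Mul(3, -9), Mul(1, -3)) = Add(-27, -3) = -30)
Function('o')(s, v) = Mul(2, Pow(Add(s, v), -1))
Mul(M, Add(17, Function('o')(Function('T')(-1, -5), 1))) = Mul(-30, Add(17, Mul(2, Pow(Add(-5, 1), -1)))) = Mul(-30, Add(17, Mul(2, Pow(-4, -1)))) = Mul(-30, Add(17, Mul(2, Rational(-1, 4)))) = Mul(-30, Add(17, Rational(-1, 2))) = Mul(-30, Rational(33, 2)) = -495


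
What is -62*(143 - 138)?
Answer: -310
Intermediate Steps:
-62*(143 - 138) = -62*5 = -310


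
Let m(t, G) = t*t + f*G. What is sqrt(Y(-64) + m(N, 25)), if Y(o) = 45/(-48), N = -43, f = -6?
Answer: sqrt(27169)/4 ≈ 41.208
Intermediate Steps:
m(t, G) = t**2 - 6*G (m(t, G) = t*t - 6*G = t**2 - 6*G)
Y(o) = -15/16 (Y(o) = 45*(-1/48) = -15/16)
sqrt(Y(-64) + m(N, 25)) = sqrt(-15/16 + ((-43)**2 - 6*25)) = sqrt(-15/16 + (1849 - 150)) = sqrt(-15/16 + 1699) = sqrt(27169/16) = sqrt(27169)/4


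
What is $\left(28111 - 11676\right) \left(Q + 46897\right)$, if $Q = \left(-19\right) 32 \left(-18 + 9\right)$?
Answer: $860684515$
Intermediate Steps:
$Q = 5472$ ($Q = \left(-608\right) \left(-9\right) = 5472$)
$\left(28111 - 11676\right) \left(Q + 46897\right) = \left(28111 - 11676\right) \left(5472 + 46897\right) = \left(28111 - 11676\right) 52369 = 16435 \cdot 52369 = 860684515$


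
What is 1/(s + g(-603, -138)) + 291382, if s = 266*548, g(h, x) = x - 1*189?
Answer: 42378889463/145441 ≈ 2.9138e+5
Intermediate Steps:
g(h, x) = -189 + x (g(h, x) = x - 189 = -189 + x)
s = 145768
1/(s + g(-603, -138)) + 291382 = 1/(145768 + (-189 - 138)) + 291382 = 1/(145768 - 327) + 291382 = 1/145441 + 291382 = 42378889463/145441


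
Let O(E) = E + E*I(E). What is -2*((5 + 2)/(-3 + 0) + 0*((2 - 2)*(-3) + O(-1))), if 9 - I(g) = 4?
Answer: 14/3 ≈ 4.6667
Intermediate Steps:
I(g) = 5 (I(g) = 9 - 1*4 = 9 - 4 = 5)
O(E) = 6*E (O(E) = E + E*5 = E + 5*E = 6*E)
-2*((5 + 2)/(-3 + 0) + 0*((2 - 2)*(-3) + O(-1))) = -2*((5 + 2)/(-3 + 0) + 0*((2 - 2)*(-3) + 6*(-1))) = -2*(7/(-3) + 0*(0*(-3) - 6)) = -2*(7*(-1/3) + 0*(0 - 6)) = -2*(-7/3 + 0*(-6)) = -2*(-7/3 + 0) = -2*(-7/3) = 14/3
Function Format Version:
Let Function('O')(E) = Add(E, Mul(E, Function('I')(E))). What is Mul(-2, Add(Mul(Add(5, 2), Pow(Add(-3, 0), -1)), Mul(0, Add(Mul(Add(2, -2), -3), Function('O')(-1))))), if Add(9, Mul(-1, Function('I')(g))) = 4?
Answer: Rational(14, 3) ≈ 4.6667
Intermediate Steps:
Function('I')(g) = 5 (Function('I')(g) = Add(9, Mul(-1, 4)) = Add(9, -4) = 5)
Function('O')(E) = Mul(6, E) (Function('O')(E) = Add(E, Mul(E, 5)) = Add(E, Mul(5, E)) = Mul(6, E))
Mul(-2, Add(Mul(Add(5, 2), Pow(Add(-3, 0), -1)), Mul(0, Add(Mul(Add(2, -2), -3), Function('O')(-1))))) = Mul(-2, Add(Mul(Add(5, 2), Pow(Add(-3, 0), -1)), Mul(0, Add(Mul(Add(2, -2), -3), Mul(6, -1))))) = Mul(-2, Add(Mul(7, Pow(-3, -1)), Mul(0, Add(Mul(0, -3), -6)))) = Mul(-2, Add(Mul(7, Rational(-1, 3)), Mul(0, Add(0, -6)))) = Mul(-2, Add(Rational(-7, 3), Mul(0, -6))) = Mul(-2, Add(Rational(-7, 3), 0)) = Mul(-2, Rational(-7, 3)) = Rational(14, 3)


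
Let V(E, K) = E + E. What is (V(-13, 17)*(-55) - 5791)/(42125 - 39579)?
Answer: -4361/2546 ≈ -1.7129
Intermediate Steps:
V(E, K) = 2*E
(V(-13, 17)*(-55) - 5791)/(42125 - 39579) = ((2*(-13))*(-55) - 5791)/(42125 - 39579) = (-26*(-55) - 5791)/2546 = (1430 - 5791)*(1/2546) = -4361*1/2546 = -4361/2546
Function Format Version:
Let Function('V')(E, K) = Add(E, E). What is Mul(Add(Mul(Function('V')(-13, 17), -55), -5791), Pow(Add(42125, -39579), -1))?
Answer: Rational(-4361, 2546) ≈ -1.7129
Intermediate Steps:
Function('V')(E, K) = Mul(2, E)
Mul(Add(Mul(Function('V')(-13, 17), -55), -5791), Pow(Add(42125, -39579), -1)) = Mul(Add(Mul(Mul(2, -13), -55), -5791), Pow(Add(42125, -39579), -1)) = Mul(Add(Mul(-26, -55), -5791), Pow(2546, -1)) = Mul(Add(1430, -5791), Rational(1, 2546)) = Mul(-4361, Rational(1, 2546)) = Rational(-4361, 2546)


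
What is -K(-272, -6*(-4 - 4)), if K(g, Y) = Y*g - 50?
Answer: 13106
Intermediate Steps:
K(g, Y) = -50 + Y*g
-K(-272, -6*(-4 - 4)) = -(-50 - 6*(-4 - 4)*(-272)) = -(-50 - 6*(-8)*(-272)) = -(-50 + 48*(-272)) = -(-50 - 13056) = -1*(-13106) = 13106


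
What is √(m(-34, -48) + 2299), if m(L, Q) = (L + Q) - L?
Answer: √2251 ≈ 47.445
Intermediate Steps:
m(L, Q) = Q
√(m(-34, -48) + 2299) = √(-48 + 2299) = √2251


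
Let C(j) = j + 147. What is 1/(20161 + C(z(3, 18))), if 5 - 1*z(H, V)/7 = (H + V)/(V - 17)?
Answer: 1/20196 ≈ 4.9515e-5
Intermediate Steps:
z(H, V) = 35 - 7*(H + V)/(-17 + V) (z(H, V) = 35 - 7*(H + V)/(V - 17) = 35 - 7*(H + V)/(-17 + V))
C(j) = 147 + j
1/(20161 + C(z(3, 18))) = 1/(20161 + (147 + 7*(-85 - 1*3 + 4*18)/(-17 + 18))) = 1/(20161 + (147 + 7*(-85 - 3 + 72)/1)) = 1/(20161 + (147 + 7*1*(-16))) = 1/(20161 + (147 - 112)) = 1/(20161 + 35) = 1/20196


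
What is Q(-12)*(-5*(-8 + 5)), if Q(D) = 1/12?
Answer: 5/4 ≈ 1.2500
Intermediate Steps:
Q(D) = 1/12 (Q(D) = 1*(1/12) = 1/12)
Q(-12)*(-5*(-8 + 5)) = (-5*(-8 + 5))/12 = (-5*(-3))/12 = (1/12)*15 = 5/4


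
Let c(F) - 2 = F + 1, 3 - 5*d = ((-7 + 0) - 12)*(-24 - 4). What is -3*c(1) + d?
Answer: -589/5 ≈ -117.80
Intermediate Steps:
d = -529/5 (d = ⅗ - ((-7 + 0) - 12)*(-24 - 4)/5 = ⅗ - (-7 - 12)*(-28)/5 = ⅗ - (-19)*(-28)/5 = ⅗ - ⅕*532 = ⅗ - 532/5 = -529/5 ≈ -105.80)
c(F) = 3 + F (c(F) = 2 + (F + 1) = 2 + (1 + F) = 3 + F)
-3*c(1) + d = -3*(3 + 1) - 529/5 = -3*4 - 529/5 = -12 - 529/5 = -589/5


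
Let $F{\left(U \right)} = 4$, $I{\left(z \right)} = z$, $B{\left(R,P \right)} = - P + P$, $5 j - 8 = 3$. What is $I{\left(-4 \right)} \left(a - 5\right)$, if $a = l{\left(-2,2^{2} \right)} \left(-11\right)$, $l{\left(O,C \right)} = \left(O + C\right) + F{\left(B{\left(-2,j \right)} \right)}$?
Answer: $284$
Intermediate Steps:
$j = \frac{11}{5}$ ($j = \frac{8}{5} + \frac{1}{5} \cdot 3 = \frac{8}{5} + \frac{3}{5} = \frac{11}{5} \approx 2.2$)
$B{\left(R,P \right)} = 0$
$l{\left(O,C \right)} = 4 + C + O$ ($l{\left(O,C \right)} = \left(O + C\right) + 4 = \left(C + O\right) + 4 = 4 + C + O$)
$a = -66$ ($a = \left(4 + 2^{2} - 2\right) \left(-11\right) = \left(4 + 4 - 2\right) \left(-11\right) = 6 \left(-11\right) = -66$)
$I{\left(-4 \right)} \left(a - 5\right) = - 4 \left(-66 - 5\right) = \left(-4\right) \left(-71\right) = 284$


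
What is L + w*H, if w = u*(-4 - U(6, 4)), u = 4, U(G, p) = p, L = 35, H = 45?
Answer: -1405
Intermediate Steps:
w = -32 (w = 4*(-4 - 1*4) = 4*(-4 - 4) = 4*(-8) = -32)
L + w*H = 35 - 32*45 = 35 - 1440 = -1405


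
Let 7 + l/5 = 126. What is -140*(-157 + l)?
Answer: -61320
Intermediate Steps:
l = 595 (l = -35 + 5*126 = -35 + 630 = 595)
-140*(-157 + l) = -140*(-157 + 595) = -140*438 = -61320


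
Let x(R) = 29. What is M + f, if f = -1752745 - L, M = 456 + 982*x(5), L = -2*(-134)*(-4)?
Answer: -1722739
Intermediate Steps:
L = -1072 (L = 268*(-4) = -1072)
M = 28934 (M = 456 + 982*29 = 456 + 28478 = 28934)
f = -1751673 (f = -1752745 - 1*(-1072) = -1752745 + 1072 = -1751673)
M + f = 28934 - 1751673 = -1722739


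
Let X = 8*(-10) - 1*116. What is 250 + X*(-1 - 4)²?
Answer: -4650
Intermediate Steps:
X = -196 (X = -80 - 116 = -196)
250 + X*(-1 - 4)² = 250 - 196*(-1 - 4)² = 250 - 196*(-5)² = 250 - 196*25 = 250 - 4900 = -4650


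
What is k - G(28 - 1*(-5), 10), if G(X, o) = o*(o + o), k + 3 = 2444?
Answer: 2241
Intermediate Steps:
k = 2441 (k = -3 + 2444 = 2441)
G(X, o) = 2*o² (G(X, o) = o*(2*o) = 2*o²)
k - G(28 - 1*(-5), 10) = 2441 - 2*10² = 2441 - 2*100 = 2441 - 1*200 = 2441 - 200 = 2241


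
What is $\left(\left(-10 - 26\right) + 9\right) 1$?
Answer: $-27$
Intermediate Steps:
$\left(\left(-10 - 26\right) + 9\right) 1 = \left(-36 + 9\right) 1 = \left(-27\right) 1 = -27$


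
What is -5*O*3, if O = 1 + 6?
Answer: -105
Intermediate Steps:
O = 7
-5*O*3 = -5*7*3 = -35*3 = -105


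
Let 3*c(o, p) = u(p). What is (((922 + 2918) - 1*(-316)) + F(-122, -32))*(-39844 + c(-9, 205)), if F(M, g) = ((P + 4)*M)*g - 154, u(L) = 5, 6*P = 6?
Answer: -2811514094/3 ≈ -9.3717e+8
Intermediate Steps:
P = 1 (P = (⅙)*6 = 1)
c(o, p) = 5/3 (c(o, p) = (⅓)*5 = 5/3)
F(M, g) = -154 + 5*M*g (F(M, g) = ((1 + 4)*M)*g - 154 = (5*M)*g - 154 = 5*M*g - 154 = -154 + 5*M*g)
(((922 + 2918) - 1*(-316)) + F(-122, -32))*(-39844 + c(-9, 205)) = (((922 + 2918) - 1*(-316)) + (-154 + 5*(-122)*(-32)))*(-39844 + 5/3) = ((3840 + 316) + (-154 + 19520))*(-119527/3) = (4156 + 19366)*(-119527/3) = 23522*(-119527/3) = -2811514094/3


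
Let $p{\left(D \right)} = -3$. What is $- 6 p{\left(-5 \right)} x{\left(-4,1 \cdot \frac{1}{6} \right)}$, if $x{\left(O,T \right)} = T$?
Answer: $3$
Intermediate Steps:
$- 6 p{\left(-5 \right)} x{\left(-4,1 \cdot \frac{1}{6} \right)} = \left(-6\right) \left(-3\right) 1 \cdot \frac{1}{6} = 18 \cdot 1 \cdot \frac{1}{6} = 18 \cdot \frac{1}{6} = 3$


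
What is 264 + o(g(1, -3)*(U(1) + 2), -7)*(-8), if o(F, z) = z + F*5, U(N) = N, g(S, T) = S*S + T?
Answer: 560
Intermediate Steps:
g(S, T) = T + S**2 (g(S, T) = S**2 + T = T + S**2)
o(F, z) = z + 5*F
264 + o(g(1, -3)*(U(1) + 2), -7)*(-8) = 264 + (-7 + 5*((-3 + 1**2)*(1 + 2)))*(-8) = 264 + (-7 + 5*((-3 + 1)*3))*(-8) = 264 + (-7 + 5*(-2*3))*(-8) = 264 + (-7 + 5*(-6))*(-8) = 264 + (-7 - 30)*(-8) = 264 - 37*(-8) = 264 + 296 = 560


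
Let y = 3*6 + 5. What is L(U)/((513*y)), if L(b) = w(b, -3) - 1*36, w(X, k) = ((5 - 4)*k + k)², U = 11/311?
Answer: 0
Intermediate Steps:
y = 23 (y = 18 + 5 = 23)
U = 11/311 (U = 11*(1/311) = 11/311 ≈ 0.035370)
w(X, k) = 4*k² (w(X, k) = (1*k + k)² = (k + k)² = (2*k)² = 4*k²)
L(b) = 0 (L(b) = 4*(-3)² - 1*36 = 4*9 - 36 = 36 - 36 = 0)
L(U)/((513*y)) = 0/((513*23)) = 0/11799 = 0*(1/11799) = 0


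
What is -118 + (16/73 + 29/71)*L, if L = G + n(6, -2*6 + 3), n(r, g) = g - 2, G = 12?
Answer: -608341/5183 ≈ -117.37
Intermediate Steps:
n(r, g) = -2 + g
L = 1 (L = 12 + (-2 + (-2*6 + 3)) = 12 + (-2 + (-12 + 3)) = 12 + (-2 - 9) = 12 - 11 = 1)
-118 + (16/73 + 29/71)*L = -118 + (16/73 + 29/71)*1 = -118 + (3253/5183)*1 = -118 + 3253/5183 = -608341/5183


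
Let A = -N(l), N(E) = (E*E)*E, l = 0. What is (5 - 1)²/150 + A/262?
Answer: 8/75 ≈ 0.10667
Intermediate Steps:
N(E) = E³ (N(E) = E²*E = E³)
A = 0 (A = -1*0³ = -1*0 = 0)
(5 - 1)²/150 + A/262 = (5 - 1)²/150 + 0/262 = 4²*(1/150) + 0*(1/262) = 16*(1/150) + 0 = 8/75 + 0 = 8/75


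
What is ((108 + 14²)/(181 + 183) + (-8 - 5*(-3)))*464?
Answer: 330832/91 ≈ 3635.5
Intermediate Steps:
((108 + 14²)/(181 + 183) + (-8 - 5*(-3)))*464 = ((108 + 196)/364 + (-8 + 15))*464 = (304*(1/364) + 7)*464 = (76/91 + 7)*464 = (713/91)*464 = 330832/91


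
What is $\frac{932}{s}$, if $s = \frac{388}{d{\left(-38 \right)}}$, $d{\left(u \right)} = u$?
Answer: $- \frac{8854}{97} \approx -91.278$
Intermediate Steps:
$s = - \frac{194}{19}$ ($s = \frac{388}{-38} = 388 \left(- \frac{1}{38}\right) = - \frac{194}{19} \approx -10.211$)
$\frac{932}{s} = \frac{932}{- \frac{194}{19}} = 932 \left(- \frac{19}{194}\right) = - \frac{8854}{97}$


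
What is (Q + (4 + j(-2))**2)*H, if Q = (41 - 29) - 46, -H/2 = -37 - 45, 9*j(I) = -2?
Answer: -262072/81 ≈ -3235.5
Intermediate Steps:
j(I) = -2/9 (j(I) = (1/9)*(-2) = -2/9)
H = 164 (H = -2*(-37 - 45) = -2*(-82) = 164)
Q = -34 (Q = 12 - 46 = -34)
(Q + (4 + j(-2))**2)*H = (-34 + (4 - 2/9)**2)*164 = (-34 + (34/9)**2)*164 = (-34 + 1156/81)*164 = -1598/81*164 = -262072/81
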